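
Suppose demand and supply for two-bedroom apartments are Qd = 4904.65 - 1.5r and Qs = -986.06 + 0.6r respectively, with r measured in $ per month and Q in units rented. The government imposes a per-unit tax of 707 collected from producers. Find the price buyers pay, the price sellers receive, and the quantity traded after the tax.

Producers keep r_s = r_b - 707 per unit, so supply in terms of the buyer price is Qs = -1410.26 + 0.6r_b.
Set Qd = Qs: 4904.65 - 1.5r_b = -1410.26 + 0.6r_b, so 6314.91 = 2.1r_b and r_b = 3007.1.
Then r_s = 3007.1 - 707 = 2300.1 and Q = 4904.65 - 1.5(3007.1) = 394.

r_b = 3007.1, r_s = 2300.1, Q = 394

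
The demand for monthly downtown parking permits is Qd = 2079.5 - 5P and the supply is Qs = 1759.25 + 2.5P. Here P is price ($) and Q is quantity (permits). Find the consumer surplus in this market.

Equating demand and supply, 2079.5 - 5P = 1759.25 + 2.5P gives 7.5P = 320.25, so P* = 42.7.
Then Q* = 2079.5 - 5(42.7) = 1866.
Demand choke price (Qd = 0): P = 2079.5/5 = 415.9. Consumer surplus = ½ × (415.9 - 42.7) × 1866 = 348195.6.

Consumer surplus = 348195.6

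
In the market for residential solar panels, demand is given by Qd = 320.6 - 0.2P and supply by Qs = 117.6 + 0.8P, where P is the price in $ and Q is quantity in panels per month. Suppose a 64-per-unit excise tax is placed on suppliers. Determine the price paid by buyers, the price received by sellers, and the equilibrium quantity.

The tax drives a wedge P_b - P_s = 64. Substituting P_s = P_b - 64 into supply: Qs = 66.4 + 0.8P_b.
Set Qd = Qs: 320.6 - 0.2P_b = 66.4 + 0.8P_b, so 254.2 = P_b and P_b = 254.2.
Then P_s = 254.2 - 64 = 190.2 and Q = 320.6 - 0.2(254.2) = 269.76.

P_b = 254.2, P_s = 190.2, Q = 269.76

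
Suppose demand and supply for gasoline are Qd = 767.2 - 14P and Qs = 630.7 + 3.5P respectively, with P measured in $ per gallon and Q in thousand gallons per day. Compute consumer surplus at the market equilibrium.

Set Qd = Qs: 767.2 - 14P = 630.7 + 3.5P, so 136.5 = 17.5P and P* = 7.8.
Then Q* = 767.2 - 14(7.8) = 658.
Demand choke price (Qd = 0): P = 767.2/14 = 54.8. Consumer surplus = ½ × (54.8 - 7.8) × 658 = 15463.

Consumer surplus = 15463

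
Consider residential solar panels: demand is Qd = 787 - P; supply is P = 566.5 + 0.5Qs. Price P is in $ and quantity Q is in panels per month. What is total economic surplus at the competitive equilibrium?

Rewriting in direct form: Qs = -1133 + 2P.
Set Qd = Qs: 787 - P = -1133 + 2P, so 1920 = 3P and P* = 640.
Substitute back: Q* = 787 - 640 = 147.
Demand choke price = 787; supply choke price = 566.5. CS = ½(787 - 640)(147) = 10804.5; PS = ½(640 - 566.5)(147) = 5402.25. Total surplus = 16206.75.

Total surplus = 16206.75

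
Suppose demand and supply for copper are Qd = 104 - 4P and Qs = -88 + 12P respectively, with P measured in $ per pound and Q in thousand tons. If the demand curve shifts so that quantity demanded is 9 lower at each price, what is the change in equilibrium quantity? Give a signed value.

ΔQ = -6.75

At equilibrium Qd = Qs, so 104 - 4P = -88 + 12P; collecting terms, 192 = 16P and P* = 12.
From the demand curve, Q* = 104 - 4(12) = 56.
After the shift, demand is Qd = 95 - 4P.
Re-solving, 16P = 183 gives P = 11.4375 and Q = 49.25.
ΔQ = 49.25 - 56 = -6.75.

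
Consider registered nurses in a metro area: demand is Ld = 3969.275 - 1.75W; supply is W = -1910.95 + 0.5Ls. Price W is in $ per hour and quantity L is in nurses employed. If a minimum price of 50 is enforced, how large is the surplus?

In direct form, Ls = 3821.9 + 2W.
Evaluating both curves at the floor price 50 gives Ld = 3881.775, Ls = 3921.9.
Surplus = Ls - Ld = 3921.9 - 3881.775 = 40.125.

Surplus = 40.125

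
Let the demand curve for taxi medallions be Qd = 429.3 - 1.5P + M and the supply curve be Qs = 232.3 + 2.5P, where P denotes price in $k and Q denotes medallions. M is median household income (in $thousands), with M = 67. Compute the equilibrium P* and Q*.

P* = 66, Q* = 397.3

With M = 67, demand is Qd = 496.3 - 1.5P.
Equating demand and supply, 496.3 - 1.5P = 232.3 + 2.5P gives 4P = 264, so P* = 66.
Then Q* = 496.3 - 1.5(66) = 397.3.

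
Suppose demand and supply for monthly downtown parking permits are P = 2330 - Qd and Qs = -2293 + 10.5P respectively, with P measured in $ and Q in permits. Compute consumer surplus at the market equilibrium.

Inverting to quantity form: Qd = 2330 - P.
At equilibrium Qd = Qs, so 2330 - P = -2293 + 10.5P; collecting terms, 4623 = 11.5P and P* = 402.
From the demand curve, Q* = 2330 - 402 = 1928.
Demand choke price (Qd = 0): P = 2330. Consumer surplus = ½ × (2330 - 402) × 1928 = 1858592.

Consumer surplus = 1858592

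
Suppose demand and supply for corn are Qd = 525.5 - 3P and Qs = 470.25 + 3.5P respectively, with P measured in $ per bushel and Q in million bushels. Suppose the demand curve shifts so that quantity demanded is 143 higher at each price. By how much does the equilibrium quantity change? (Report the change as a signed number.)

ΔQ = 77

At equilibrium Qd = Qs, so 525.5 - 3P = 470.25 + 3.5P; collecting terms, 55.25 = 6.5P and P* = 8.5.
Then Q* = 525.5 - 3(8.5) = 500.
After the shift, demand is Qd = 668.5 - 3P.
Re-solving, 6.5P = 198.25 gives P = 30.5 and Q = 577.
ΔQ = 577 - 500 = 77.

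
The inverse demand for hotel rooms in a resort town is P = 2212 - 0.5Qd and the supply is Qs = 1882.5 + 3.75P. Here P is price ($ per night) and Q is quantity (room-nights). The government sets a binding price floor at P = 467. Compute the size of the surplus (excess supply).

Rewriting in direct form: Qd = 4424 - 2P.
Evaluating both curves at the floor price 467 gives Qd = 3490, Qs = 3633.75.
Surplus = Qs - Qd = 3633.75 - 3490 = 143.75.

Surplus = 143.75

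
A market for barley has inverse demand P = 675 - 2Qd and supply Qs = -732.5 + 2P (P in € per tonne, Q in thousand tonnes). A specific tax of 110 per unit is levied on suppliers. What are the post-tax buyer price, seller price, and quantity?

In direct form, Qd = 337.5 - 0.5P.
Suppliers keep P_s = P_b - 110 per unit, so supply in terms of the buyer price is Qs = -952.5 + 2P_b.
Equate demand and the shifted supply: 337.5 - 0.5P_b = -952.5 + 2P_b, giving 2.5P_b = 1290, so P_b = 516.
Then P_s = 516 - 110 = 406 and Q = 337.5 - 0.5(516) = 79.5.

P_b = 516, P_s = 406, Q = 79.5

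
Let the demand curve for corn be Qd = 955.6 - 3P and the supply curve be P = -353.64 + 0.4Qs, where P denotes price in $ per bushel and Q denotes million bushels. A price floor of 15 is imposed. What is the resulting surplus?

Surplus = 11

Solving each curve for Q: Qs = 884.1 + 2.5P.
With P fixed at 15, quantity demanded is 910.6 and quantity supplied is 921.6.
Surplus = Qs - Qd = 921.6 - 910.6 = 11.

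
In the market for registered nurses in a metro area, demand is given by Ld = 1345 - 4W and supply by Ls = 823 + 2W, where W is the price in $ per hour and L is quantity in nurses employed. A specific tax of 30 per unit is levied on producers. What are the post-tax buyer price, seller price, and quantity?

Producers keep W_s = W_b - 30 per unit, so supply in terms of the buyer price is Ls = 763 + 2W_b.
Equate demand and the shifted supply: 1345 - 4W_b = 763 + 2W_b, giving 6W_b = 582, so W_b = 97.
Then W_s = 97 - 30 = 67 and L = 1345 - 4(97) = 957.

W_b = 97, W_s = 67, L = 957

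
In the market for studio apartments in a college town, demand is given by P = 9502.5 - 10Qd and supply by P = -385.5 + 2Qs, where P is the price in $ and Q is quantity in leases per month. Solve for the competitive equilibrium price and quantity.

Inverting to quantity form: Qd = 950.25 - 0.1P and Qs = 192.75 + 0.5P.
Set Qd = Qs: 950.25 - 0.1P = 192.75 + 0.5P, so 757.5 = 0.6P and P* = 1262.5.
Plugging P* into demand: Q* = 950.25 - 0.1(1262.5) = 824.

P* = 1262.5, Q* = 824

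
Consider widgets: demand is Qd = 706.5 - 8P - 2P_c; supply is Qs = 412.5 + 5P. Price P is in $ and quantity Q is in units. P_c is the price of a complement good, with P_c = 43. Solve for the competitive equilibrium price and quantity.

P* = 16, Q* = 492.5

With P_c = 43, demand is Qd = 620.5 - 8P.
At equilibrium Qd = Qs, so 620.5 - 8P = 412.5 + 5P; collecting terms, 208 = 13P and P* = 16.
Plugging P* into demand: Q* = 620.5 - 8(16) = 492.5.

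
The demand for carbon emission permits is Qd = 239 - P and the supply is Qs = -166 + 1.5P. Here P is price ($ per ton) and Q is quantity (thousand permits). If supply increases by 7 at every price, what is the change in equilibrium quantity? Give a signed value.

At equilibrium Qd = Qs, so 239 - P = -166 + 1.5P; collecting terms, 405 = 2.5P and P* = 162.
Substitute back: Q* = 239 - 162 = 77.
After the shift, supply is Qs = -159 + 1.5P.
New equilibrium: 398 = 2.5P, so P = 159.2 and Q = 79.8.
ΔQ = 79.8 - 77 = 2.8.

ΔQ = 2.8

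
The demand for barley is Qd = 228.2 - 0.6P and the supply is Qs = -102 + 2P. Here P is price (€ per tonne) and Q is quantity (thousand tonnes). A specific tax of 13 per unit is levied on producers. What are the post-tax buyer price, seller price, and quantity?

P_b = 137, P_s = 124, Q = 146

Producers keep P_s = P_b - 13 per unit, so supply in terms of the buyer price is Qs = -128 + 2P_b.
Market clearing requires 228.2 - 0.6P_b = -128 + 2P_b; hence 356.2 = 2.6P_b and P_b = 137.
So P_s = 124 and the quantity traded is Q = 228.2 - 0.6(137) = 146.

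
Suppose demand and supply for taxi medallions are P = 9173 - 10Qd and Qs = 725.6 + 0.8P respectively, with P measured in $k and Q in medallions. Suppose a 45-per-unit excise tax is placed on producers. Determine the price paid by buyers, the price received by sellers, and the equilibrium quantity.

Solving each curve for Q: Qd = 917.3 - 0.1P.
Producers keep P_s = P_b - 45 per unit, so supply in terms of the buyer price is Qs = 689.6 + 0.8P_b.
Market clearing requires 917.3 - 0.1P_b = 689.6 + 0.8P_b; hence 227.7 = 0.9P_b and P_b = 253.
So P_s = 208 and the quantity traded is Q = 917.3 - 0.1(253) = 892.

P_b = 253, P_s = 208, Q = 892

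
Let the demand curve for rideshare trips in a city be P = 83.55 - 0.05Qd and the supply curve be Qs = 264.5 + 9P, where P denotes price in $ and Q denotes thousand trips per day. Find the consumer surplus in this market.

In direct form, Qd = 1671 - 20P.
The market clears where 1671 - 20P = 264.5 + 9P. Rearranging, 29P = 1406.5, hence P* = 48.5.
Substitute back: Q* = 1671 - 20(48.5) = 701.
Demand choke price (Qd = 0): P = 1671/20 = 83.55. Consumer surplus = ½ × (83.55 - 48.5) × 701 = 12285.025.

Consumer surplus = 12285.025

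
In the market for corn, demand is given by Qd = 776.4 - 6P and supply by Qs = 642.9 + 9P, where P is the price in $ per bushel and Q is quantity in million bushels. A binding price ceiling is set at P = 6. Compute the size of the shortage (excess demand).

At P = 6: Qd = 740.4 and Qs = 696.9.
Shortage = Qd - Qs = 740.4 - 696.9 = 43.5.

Shortage = 43.5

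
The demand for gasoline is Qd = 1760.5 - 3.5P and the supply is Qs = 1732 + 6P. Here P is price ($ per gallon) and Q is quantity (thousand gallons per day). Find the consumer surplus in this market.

The market clears where 1760.5 - 3.5P = 1732 + 6P. Rearranging, 9.5P = 28.5, hence P* = 3.
From the demand curve, Q* = 1760.5 - 3.5(3) = 1750.
Demand choke price (Qd = 0): P = 1760.5/3.5 = 503. Consumer surplus = ½ × (503 - 3) × 1750 = 437500.

Consumer surplus = 437500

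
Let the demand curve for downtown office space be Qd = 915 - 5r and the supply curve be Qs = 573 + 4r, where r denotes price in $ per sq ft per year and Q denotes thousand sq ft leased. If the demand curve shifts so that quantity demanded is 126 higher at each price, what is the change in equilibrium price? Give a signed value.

Δr = 14

Equating demand and supply, 915 - 5r = 573 + 4r gives 9r = 342, so r* = 38.
From the demand curve, Q* = 915 - 5(38) = 725.
After the shift, demand is Qd = 1041 - 5r.
Re-solving, 9r = 468 gives r = 52 and Q = 781.
Δr = 52 - 38 = 14.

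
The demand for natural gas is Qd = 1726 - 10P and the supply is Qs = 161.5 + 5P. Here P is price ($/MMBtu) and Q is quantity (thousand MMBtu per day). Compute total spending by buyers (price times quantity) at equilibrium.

Total spending by buyers = 71236.9

At equilibrium Qd = Qs, so 1726 - 10P = 161.5 + 5P; collecting terms, 1564.5 = 15P and P* = 104.3.
Plugging P* into demand: Q* = 1726 - 10(104.3) = 683.
Total spending by buyers = P* × Q* = 104.3 × 683 = 71236.9.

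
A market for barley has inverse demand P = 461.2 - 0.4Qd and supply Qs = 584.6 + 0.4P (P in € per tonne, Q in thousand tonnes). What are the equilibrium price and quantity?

Rewriting in direct form: Qd = 1153 - 2.5P.
Equating demand and supply, 1153 - 2.5P = 584.6 + 0.4P gives 2.9P = 568.4, so P* = 196.
Then Q* = 1153 - 2.5(196) = 663.

P* = 196, Q* = 663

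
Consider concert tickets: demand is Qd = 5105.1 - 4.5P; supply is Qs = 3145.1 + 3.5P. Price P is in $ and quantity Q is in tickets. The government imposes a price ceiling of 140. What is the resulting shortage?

Shortage = 840

Evaluating both curves at the ceiling price 140 gives Qd = 4475.1, Qs = 3635.1.
Shortage = Qd - Qs = 4475.1 - 3635.1 = 840.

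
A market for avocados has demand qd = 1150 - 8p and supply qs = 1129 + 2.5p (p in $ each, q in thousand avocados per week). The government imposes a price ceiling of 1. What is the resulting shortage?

Shortage = 10.5

At p = 1: qd = 1142 and qs = 1131.5.
Shortage = qd - qs = 1142 - 1131.5 = 10.5.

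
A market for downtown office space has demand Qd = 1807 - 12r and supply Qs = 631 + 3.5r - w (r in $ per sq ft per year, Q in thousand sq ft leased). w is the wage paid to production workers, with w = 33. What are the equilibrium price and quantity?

r* = 78, Q* = 871

With w = 33, supply is Qs = 598 + 3.5r.
At equilibrium Qd = Qs, so 1807 - 12r = 598 + 3.5r; collecting terms, 1209 = 15.5r and r* = 78.
Then Q* = 1807 - 12(78) = 871.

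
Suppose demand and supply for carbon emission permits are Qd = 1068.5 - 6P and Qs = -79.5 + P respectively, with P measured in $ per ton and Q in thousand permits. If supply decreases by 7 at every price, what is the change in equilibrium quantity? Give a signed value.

Equating demand and supply, 1068.5 - 6P = -79.5 + P gives 7P = 1148, so P* = 164.
Then Q* = 1068.5 - 6(164) = 84.5.
After the shift, supply is Qs = -86.5 + P.
New equilibrium: 1155 = 7P, so P = 165 and Q = 78.5.
ΔQ = 78.5 - 84.5 = -6.

ΔQ = -6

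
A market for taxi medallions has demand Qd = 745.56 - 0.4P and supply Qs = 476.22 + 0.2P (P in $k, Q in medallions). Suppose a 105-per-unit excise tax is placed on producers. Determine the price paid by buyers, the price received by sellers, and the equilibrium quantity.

Producers keep P_s = P_b - 105 per unit, so supply in terms of the buyer price is Qs = 455.22 + 0.2P_b.
Market clearing requires 745.56 - 0.4P_b = 455.22 + 0.2P_b; hence 290.34 = 0.6P_b and P_b = 483.9.
So P_s = 378.9 and the quantity traded is Q = 745.56 - 0.4(483.9) = 552.

P_b = 483.9, P_s = 378.9, Q = 552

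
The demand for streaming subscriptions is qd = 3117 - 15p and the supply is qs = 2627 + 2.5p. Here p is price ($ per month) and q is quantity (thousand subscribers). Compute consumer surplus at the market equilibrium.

Consumer surplus = 242460.3

The market clears where 3117 - 15p = 2627 + 2.5p. Rearranging, 17.5p = 490, hence p* = 28.
Plugging p* into demand: q* = 3117 - 15(28) = 2697.
Demand choke price (qd = 0): p = 3117/15 = 207.8. Consumer surplus = ½ × (207.8 - 28) × 2697 = 242460.3.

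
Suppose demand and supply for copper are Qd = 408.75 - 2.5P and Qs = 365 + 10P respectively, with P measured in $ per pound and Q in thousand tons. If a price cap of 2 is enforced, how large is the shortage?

Shortage = 18.75

Evaluating both curves at the ceiling price 2 gives Qd = 403.75, Qs = 385.
Shortage = Qd - Qs = 403.75 - 385 = 18.75.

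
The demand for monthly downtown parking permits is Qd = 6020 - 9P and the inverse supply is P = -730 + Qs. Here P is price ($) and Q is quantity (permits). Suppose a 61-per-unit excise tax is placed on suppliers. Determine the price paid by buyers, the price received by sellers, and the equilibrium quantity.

P_b = 535.1, P_s = 474.1, Q = 1204.1

Inverting to quantity form: Qs = 730 + P.
With a tax of 61 on suppliers, they supply based on the net price P_s = P_b - 61, so Qs = 669 + P_b.
Set Qd = Qs: 6020 - 9P_b = 669 + P_b, so 5351 = 10P_b and P_b = 535.1.
So P_s = 474.1 and the quantity traded is Q = 6020 - 9(535.1) = 1204.1.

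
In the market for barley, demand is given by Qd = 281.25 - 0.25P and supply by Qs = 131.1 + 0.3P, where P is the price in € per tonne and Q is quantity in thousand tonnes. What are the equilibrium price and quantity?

P* = 273, Q* = 213

At equilibrium Qd = Qs, so 281.25 - 0.25P = 131.1 + 0.3P; collecting terms, 150.15 = 0.55P and P* = 273.
Substitute back: Q* = 281.25 - 0.25(273) = 213.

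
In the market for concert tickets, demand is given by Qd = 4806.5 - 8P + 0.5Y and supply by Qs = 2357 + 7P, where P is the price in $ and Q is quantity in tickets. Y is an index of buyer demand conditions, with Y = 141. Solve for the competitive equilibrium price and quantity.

With Y = 141, demand is Qd = 4877 - 8P.
The market clears where 4877 - 8P = 2357 + 7P. Rearranging, 15P = 2520, hence P* = 168.
Plugging P* into demand: Q* = 4877 - 8(168) = 3533.

P* = 168, Q* = 3533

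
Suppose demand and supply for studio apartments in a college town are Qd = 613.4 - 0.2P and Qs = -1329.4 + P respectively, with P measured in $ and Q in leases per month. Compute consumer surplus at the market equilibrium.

At equilibrium Qd = Qs, so 613.4 - 0.2P = -1329.4 + P; collecting terms, 1942.8 = 1.2P and P* = 1619.
Plugging P* into demand: Q* = 613.4 - 0.2(1619) = 289.6.
Demand choke price (Qd = 0): P = 613.4/0.2 = 3067. Consumer surplus = ½ × (3067 - 1619) × 289.6 = 209670.4.

Consumer surplus = 209670.4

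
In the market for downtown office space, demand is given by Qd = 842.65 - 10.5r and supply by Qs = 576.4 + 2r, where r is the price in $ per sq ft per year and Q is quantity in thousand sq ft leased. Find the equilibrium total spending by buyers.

At equilibrium Qd = Qs, so 842.65 - 10.5r = 576.4 + 2r; collecting terms, 266.25 = 12.5r and r* = 21.3.
Substitute back: Q* = 842.65 - 10.5(21.3) = 619.
Total spending by buyers = r* × Q* = 21.3 × 619 = 13184.7.

Total spending by buyers = 13184.7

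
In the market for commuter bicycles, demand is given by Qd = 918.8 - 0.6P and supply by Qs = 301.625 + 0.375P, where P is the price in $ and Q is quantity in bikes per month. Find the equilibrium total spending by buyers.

Total spending by buyers = 341187

Equating demand and supply, 918.8 - 0.6P = 301.625 + 0.375P gives 0.975P = 617.175, so P* = 633.
From the demand curve, Q* = 918.8 - 0.6(633) = 539.
Total spending by buyers = P* × Q* = 633 × 539 = 341187.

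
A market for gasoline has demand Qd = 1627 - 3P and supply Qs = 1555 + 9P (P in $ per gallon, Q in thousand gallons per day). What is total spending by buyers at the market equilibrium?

Set Qd = Qs: 1627 - 3P = 1555 + 9P, so 72 = 12P and P* = 6.
Then Q* = 1627 - 3(6) = 1609.
Total spending by buyers = P* × Q* = 6 × 1609 = 9654.

Total spending by buyers = 9654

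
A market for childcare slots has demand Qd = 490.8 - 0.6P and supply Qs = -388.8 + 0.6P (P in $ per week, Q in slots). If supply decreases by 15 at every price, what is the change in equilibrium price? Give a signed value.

Equating demand and supply, 490.8 - 0.6P = -388.8 + 0.6P gives 1.2P = 879.6, so P* = 733.
Plugging P* into demand: Q* = 490.8 - 0.6(733) = 51.
After the shift, supply is Qs = -403.8 + 0.6P.
New equilibrium: 894.6 = 1.2P, so P = 745.5 and Q = 43.5.
ΔP = 745.5 - 733 = 12.5.

ΔP = 12.5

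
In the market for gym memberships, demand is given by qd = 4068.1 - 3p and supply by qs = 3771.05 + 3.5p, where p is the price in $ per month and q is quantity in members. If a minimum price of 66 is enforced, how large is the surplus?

Surplus = 131.95

At p = 66: qd = 3870.1 and qs = 4002.05.
Surplus = qs - qd = 4002.05 - 3870.1 = 131.95.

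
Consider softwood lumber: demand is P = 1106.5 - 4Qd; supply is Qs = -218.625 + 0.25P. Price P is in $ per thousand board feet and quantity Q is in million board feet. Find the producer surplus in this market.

Producer surplus = 1682

In direct form, Qd = 276.625 - 0.25P.
Equating demand and supply, 276.625 - 0.25P = -218.625 + 0.25P gives 0.5P = 495.25, so P* = 990.5.
From the demand curve, Q* = 276.625 - 0.25(990.5) = 29.
Supply choke price (Qs = 0): P = 874.5. Producer surplus = ½ × (990.5 - 874.5) × 29 = 1682.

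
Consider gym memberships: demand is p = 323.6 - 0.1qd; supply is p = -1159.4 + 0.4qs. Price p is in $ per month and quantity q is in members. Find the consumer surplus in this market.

Inverting to quantity form: qd = 3236 - 10p and qs = 2898.5 + 2.5p.
At equilibrium qd = qs, so 3236 - 10p = 2898.5 + 2.5p; collecting terms, 337.5 = 12.5p and p* = 27.
From the demand curve, q* = 3236 - 10(27) = 2966.
Demand choke price (qd = 0): p = 3236/10 = 323.6. Consumer surplus = ½ × (323.6 - 27) × 2966 = 439857.8.

Consumer surplus = 439857.8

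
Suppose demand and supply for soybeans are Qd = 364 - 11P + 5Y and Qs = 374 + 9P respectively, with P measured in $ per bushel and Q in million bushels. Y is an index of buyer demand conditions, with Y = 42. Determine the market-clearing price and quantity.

With Y = 42, demand is Qd = 574 - 11P.
Set Qd = Qs: 574 - 11P = 374 + 9P, so 200 = 20P and P* = 10.
Plugging P* into demand: Q* = 574 - 11(10) = 464.

P* = 10, Q* = 464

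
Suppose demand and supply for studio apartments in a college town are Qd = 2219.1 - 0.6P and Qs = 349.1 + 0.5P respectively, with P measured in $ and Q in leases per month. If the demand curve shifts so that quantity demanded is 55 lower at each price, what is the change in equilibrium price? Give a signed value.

Set Qd = Qs: 2219.1 - 0.6P = 349.1 + 0.5P, so 1870 = 1.1P and P* = 1700.
Substitute back: Q* = 2219.1 - 0.6(1700) = 1199.1.
After the shift, demand is Qd = 2164.1 - 0.6P.
The new intersection has 1815 = 1.1P, i.e. P = 1650, Q = 1174.1.
ΔP = 1650 - 1700 = -50.

ΔP = -50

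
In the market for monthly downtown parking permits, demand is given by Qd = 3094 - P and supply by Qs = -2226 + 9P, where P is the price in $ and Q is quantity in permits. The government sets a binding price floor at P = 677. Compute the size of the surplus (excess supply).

Surplus = 1450

At P = 677: Qd = 2417 and Qs = 3867.
Surplus = Qs - Qd = 3867 - 2417 = 1450.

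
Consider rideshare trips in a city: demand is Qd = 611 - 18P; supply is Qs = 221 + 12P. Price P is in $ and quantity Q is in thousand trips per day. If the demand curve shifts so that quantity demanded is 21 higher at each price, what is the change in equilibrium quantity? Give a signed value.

ΔQ = 8.4

Set Qd = Qs: 611 - 18P = 221 + 12P, so 390 = 30P and P* = 13.
Substitute back: Q* = 611 - 18(13) = 377.
After the shift, demand is Qd = 632 - 18P.
The new intersection has 411 = 30P, i.e. P = 13.7, Q = 385.4.
ΔQ = 385.4 - 377 = 8.4.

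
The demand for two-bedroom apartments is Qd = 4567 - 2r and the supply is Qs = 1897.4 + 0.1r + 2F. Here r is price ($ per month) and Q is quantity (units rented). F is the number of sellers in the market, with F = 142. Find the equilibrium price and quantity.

r* = 1136, Q* = 2295

With F = 142, supply is Qs = 2181.4 + 0.1r.
Equating demand and supply, 4567 - 2r = 2181.4 + 0.1r gives 2.1r = 2385.6, so r* = 1136.
Substitute back: Q* = 4567 - 2(1136) = 2295.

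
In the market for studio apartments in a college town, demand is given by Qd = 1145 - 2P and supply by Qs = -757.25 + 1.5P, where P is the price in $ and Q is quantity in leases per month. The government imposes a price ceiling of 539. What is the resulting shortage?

Evaluating both curves at the ceiling price 539 gives Qd = 67, Qs = 51.25.
Shortage = Qd - Qs = 67 - 51.25 = 15.75.

Shortage = 15.75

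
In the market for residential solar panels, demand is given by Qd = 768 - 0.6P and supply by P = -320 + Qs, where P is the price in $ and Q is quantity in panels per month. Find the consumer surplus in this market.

Consumer surplus = 300000

Rewriting in direct form: Qs = 320 + P.
The market clears where 768 - 0.6P = 320 + P. Rearranging, 1.6P = 448, hence P* = 280.
Substitute back: Q* = 768 - 0.6(280) = 600.
Demand choke price (Qd = 0): P = 768/0.6 = 1280. Consumer surplus = ½ × (1280 - 280) × 600 = 300000.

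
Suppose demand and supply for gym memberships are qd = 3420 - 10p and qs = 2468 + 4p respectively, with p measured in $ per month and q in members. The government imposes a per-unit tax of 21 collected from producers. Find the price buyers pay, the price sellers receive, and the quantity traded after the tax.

p_b = 74, p_s = 53, q = 2680

Producers keep p_s = p_b - 21 per unit, so supply in terms of the buyer price is qs = 2384 + 4p_b.
Market clearing requires 3420 - 10p_b = 2384 + 4p_b; hence 1036 = 14p_b and p_b = 74.
Then p_s = 74 - 21 = 53 and q = 3420 - 10(74) = 2680.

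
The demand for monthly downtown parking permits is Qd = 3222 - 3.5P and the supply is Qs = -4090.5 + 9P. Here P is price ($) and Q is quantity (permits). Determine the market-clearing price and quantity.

The market clears where 3222 - 3.5P = -4090.5 + 9P. Rearranging, 12.5P = 7312.5, hence P* = 585.
Then Q* = 3222 - 3.5(585) = 1174.5.

P* = 585, Q* = 1174.5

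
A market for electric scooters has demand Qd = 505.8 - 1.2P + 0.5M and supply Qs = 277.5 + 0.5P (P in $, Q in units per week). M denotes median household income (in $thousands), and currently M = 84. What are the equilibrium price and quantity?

P* = 159, Q* = 357

With M = 84, demand is Qd = 547.8 - 1.2P.
The market clears where 547.8 - 1.2P = 277.5 + 0.5P. Rearranging, 1.7P = 270.3, hence P* = 159.
Substitute back: Q* = 547.8 - 1.2(159) = 357.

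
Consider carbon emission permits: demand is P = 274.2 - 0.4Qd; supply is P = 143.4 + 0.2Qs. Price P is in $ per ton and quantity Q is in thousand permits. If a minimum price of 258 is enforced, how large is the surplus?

In direct form, Qd = 685.5 - 2.5P and Qs = -717 + 5P.
With P fixed at 258, quantity demanded is 40.5 and quantity supplied is 573.
Surplus = Qs - Qd = 573 - 40.5 = 532.5.

Surplus = 532.5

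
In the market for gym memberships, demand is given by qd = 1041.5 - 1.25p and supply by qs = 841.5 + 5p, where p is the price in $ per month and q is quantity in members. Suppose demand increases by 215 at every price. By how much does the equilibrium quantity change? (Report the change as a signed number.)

Δq = 172

Set qd = qs: 1041.5 - 1.25p = 841.5 + 5p, so 200 = 6.25p and p* = 32.
Then q* = 1041.5 - 1.25(32) = 1001.5.
After the shift, demand is qd = 1256.5 - 1.25p.
Re-solving, 6.25p = 415 gives p = 66.4 and q = 1173.5.
Δq = 1173.5 - 1001.5 = 172.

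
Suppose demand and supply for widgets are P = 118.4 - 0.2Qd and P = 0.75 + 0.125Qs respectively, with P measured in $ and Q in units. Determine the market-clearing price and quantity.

P* = 46, Q* = 362

In direct form, Qd = 592 - 5P and Qs = -6 + 8P.
Set Qd = Qs: 592 - 5P = -6 + 8P, so 598 = 13P and P* = 46.
Then Q* = 592 - 5(46) = 362.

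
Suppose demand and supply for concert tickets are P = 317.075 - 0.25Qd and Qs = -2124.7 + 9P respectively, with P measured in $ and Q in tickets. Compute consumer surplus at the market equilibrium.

Rewriting in direct form: Qd = 1268.3 - 4P.
The market clears where 1268.3 - 4P = -2124.7 + 9P. Rearranging, 13P = 3393, hence P* = 261.
From the demand curve, Q* = 1268.3 - 4(261) = 224.3.
Demand choke price (Qd = 0): P = 1268.3/4 = 317.075. Consumer surplus = ½ × (317.075 - 261) × 224.3 = 6288.81125.

Consumer surplus = 6288.81125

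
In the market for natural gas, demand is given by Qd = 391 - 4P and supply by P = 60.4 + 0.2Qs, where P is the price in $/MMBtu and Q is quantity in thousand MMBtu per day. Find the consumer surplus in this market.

Consumer surplus = 861.125

Inverting to quantity form: Qs = -302 + 5P.
At equilibrium Qd = Qs, so 391 - 4P = -302 + 5P; collecting terms, 693 = 9P and P* = 77.
From the demand curve, Q* = 391 - 4(77) = 83.
Demand choke price (Qd = 0): P = 391/4 = 97.75. Consumer surplus = ½ × (97.75 - 77) × 83 = 861.125.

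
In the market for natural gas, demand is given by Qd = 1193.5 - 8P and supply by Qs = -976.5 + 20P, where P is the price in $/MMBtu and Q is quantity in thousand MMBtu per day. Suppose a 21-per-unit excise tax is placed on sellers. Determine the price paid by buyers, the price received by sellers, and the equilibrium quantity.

P_b = 92.5, P_s = 71.5, Q = 453.5

With a tax of 21 on sellers, they supply based on the net price P_s = P_b - 21, so Qs = -1396.5 + 20P_b.
Market clearing requires 1193.5 - 8P_b = -1396.5 + 20P_b; hence 2590 = 28P_b and P_b = 92.5.
So P_s = 71.5 and the quantity traded is Q = 1193.5 - 8(92.5) = 453.5.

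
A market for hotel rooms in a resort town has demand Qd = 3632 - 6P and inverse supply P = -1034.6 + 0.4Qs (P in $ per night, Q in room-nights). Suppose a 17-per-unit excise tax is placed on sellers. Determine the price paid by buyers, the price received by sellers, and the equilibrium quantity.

P_b = 128, P_s = 111, Q = 2864

In direct form, Qs = 2586.5 + 2.5P.
The tax drives a wedge P_b - P_s = 17. Substituting P_s = P_b - 17 into supply: Qs = 2544 + 2.5P_b.
Set Qd = Qs: 3632 - 6P_b = 2544 + 2.5P_b, so 1088 = 8.5P_b and P_b = 128.
So P_s = 111 and the quantity traded is Q = 3632 - 6(128) = 2864.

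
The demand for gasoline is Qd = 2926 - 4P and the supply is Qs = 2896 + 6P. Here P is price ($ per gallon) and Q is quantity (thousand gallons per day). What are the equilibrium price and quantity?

Equating demand and supply, 2926 - 4P = 2896 + 6P gives 10P = 30, so P* = 3.
From the demand curve, Q* = 2926 - 4(3) = 2914.

P* = 3, Q* = 2914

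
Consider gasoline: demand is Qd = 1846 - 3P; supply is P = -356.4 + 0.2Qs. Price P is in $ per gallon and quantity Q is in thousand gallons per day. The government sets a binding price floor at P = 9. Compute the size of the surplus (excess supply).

Solving each curve for Q: Qs = 1782 + 5P.
Evaluating both curves at the floor price 9 gives Qd = 1819, Qs = 1827.
Surplus = Qs - Qd = 1827 - 1819 = 8.

Surplus = 8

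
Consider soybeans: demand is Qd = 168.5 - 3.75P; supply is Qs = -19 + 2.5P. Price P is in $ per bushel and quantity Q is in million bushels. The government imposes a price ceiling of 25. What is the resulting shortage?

Shortage = 31.25

With P fixed at 25, quantity demanded is 74.75 and quantity supplied is 43.5.
Shortage = Qd - Qs = 74.75 - 43.5 = 31.25.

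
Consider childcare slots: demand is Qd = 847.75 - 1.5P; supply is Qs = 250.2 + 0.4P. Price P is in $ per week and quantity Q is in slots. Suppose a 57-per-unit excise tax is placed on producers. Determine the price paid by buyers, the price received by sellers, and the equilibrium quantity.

P_b = 326.5, P_s = 269.5, Q = 358

Producers keep P_s = P_b - 57 per unit, so supply in terms of the buyer price is Qs = 227.4 + 0.4P_b.
Equate demand and the shifted supply: 847.75 - 1.5P_b = 227.4 + 0.4P_b, giving 1.9P_b = 620.35, so P_b = 326.5.
So P_s = 269.5 and the quantity traded is Q = 847.75 - 1.5(326.5) = 358.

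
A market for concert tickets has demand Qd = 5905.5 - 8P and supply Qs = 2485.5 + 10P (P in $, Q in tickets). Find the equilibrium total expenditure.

The market clears where 5905.5 - 8P = 2485.5 + 10P. Rearranging, 18P = 3420, hence P* = 190.
Plugging P* into demand: Q* = 5905.5 - 8(190) = 4385.5.
Total expenditure = P* × Q* = 190 × 4385.5 = 833245.

Total expenditure = 833245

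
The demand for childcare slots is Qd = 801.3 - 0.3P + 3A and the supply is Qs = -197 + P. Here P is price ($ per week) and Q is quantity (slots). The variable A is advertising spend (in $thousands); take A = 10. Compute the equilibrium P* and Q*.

With A = 10, demand is Qd = 831.3 - 0.3P.
The market clears where 831.3 - 0.3P = -197 + P. Rearranging, 1.3P = 1028.3, hence P* = 791.
Substitute back: Q* = 831.3 - 0.3(791) = 594.

P* = 791, Q* = 594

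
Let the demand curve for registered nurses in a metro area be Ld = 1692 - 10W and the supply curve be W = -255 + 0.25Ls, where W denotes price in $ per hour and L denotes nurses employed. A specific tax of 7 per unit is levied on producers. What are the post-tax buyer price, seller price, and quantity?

In direct form, Ls = 1020 + 4W.
The tax drives a wedge W_b - W_s = 7. Substituting W_s = W_b - 7 into supply: Ls = 992 + 4W_b.
Market clearing requires 1692 - 10W_b = 992 + 4W_b; hence 700 = 14W_b and W_b = 50.
Then W_s = 50 - 7 = 43 and L = 1692 - 10(50) = 1192.

W_b = 50, W_s = 43, L = 1192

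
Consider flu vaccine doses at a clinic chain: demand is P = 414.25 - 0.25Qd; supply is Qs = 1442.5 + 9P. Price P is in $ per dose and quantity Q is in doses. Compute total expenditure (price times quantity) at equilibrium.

In direct form, Qd = 1657 - 4P.
The market clears where 1657 - 4P = 1442.5 + 9P. Rearranging, 13P = 214.5, hence P* = 16.5.
Plugging P* into demand: Q* = 1657 - 4(16.5) = 1591.
Total expenditure = P* × Q* = 16.5 × 1591 = 26251.5.

Total expenditure = 26251.5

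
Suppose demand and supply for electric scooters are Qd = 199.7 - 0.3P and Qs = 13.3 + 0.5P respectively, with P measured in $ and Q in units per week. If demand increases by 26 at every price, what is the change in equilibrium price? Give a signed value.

ΔP = 32.5

At equilibrium Qd = Qs, so 199.7 - 0.3P = 13.3 + 0.5P; collecting terms, 186.4 = 0.8P and P* = 233.
Then Q* = 199.7 - 0.3(233) = 129.8.
After the shift, demand is Qd = 225.7 - 0.3P.
The new intersection has 212.4 = 0.8P, i.e. P = 265.5, Q = 146.05.
ΔP = 265.5 - 233 = 32.5.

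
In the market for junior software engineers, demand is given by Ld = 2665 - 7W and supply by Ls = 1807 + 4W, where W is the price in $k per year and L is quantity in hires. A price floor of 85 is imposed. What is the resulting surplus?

Surplus = 77

Evaluating both curves at the floor price 85 gives Ld = 2070, Ls = 2147.
Surplus = Ls - Ld = 2147 - 2070 = 77.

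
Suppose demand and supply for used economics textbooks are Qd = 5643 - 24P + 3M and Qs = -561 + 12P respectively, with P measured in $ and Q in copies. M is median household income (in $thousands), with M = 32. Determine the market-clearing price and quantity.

With M = 32, demand is Qd = 5739 - 24P.
Set Qd = Qs: 5739 - 24P = -561 + 12P, so 6300 = 36P and P* = 175.
Substitute back: Q* = 5739 - 24(175) = 1539.

P* = 175, Q* = 1539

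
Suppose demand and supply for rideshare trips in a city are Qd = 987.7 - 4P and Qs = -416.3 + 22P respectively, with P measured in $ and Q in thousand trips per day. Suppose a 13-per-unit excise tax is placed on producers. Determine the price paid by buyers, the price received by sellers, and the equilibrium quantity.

P_b = 65, P_s = 52, Q = 727.7

The tax drives a wedge P_b - P_s = 13. Substituting P_s = P_b - 13 into supply: Qs = -702.3 + 22P_b.
Market clearing requires 987.7 - 4P_b = -702.3 + 22P_b; hence 1690 = 26P_b and P_b = 65.
Then P_s = 65 - 13 = 52 and Q = 987.7 - 4(65) = 727.7.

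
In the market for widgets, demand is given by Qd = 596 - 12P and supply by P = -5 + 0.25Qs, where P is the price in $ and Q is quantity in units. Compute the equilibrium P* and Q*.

In direct form, Qs = 20 + 4P.
At equilibrium Qd = Qs, so 596 - 12P = 20 + 4P; collecting terms, 576 = 16P and P* = 36.
Plugging P* into demand: Q* = 596 - 12(36) = 164.

P* = 36, Q* = 164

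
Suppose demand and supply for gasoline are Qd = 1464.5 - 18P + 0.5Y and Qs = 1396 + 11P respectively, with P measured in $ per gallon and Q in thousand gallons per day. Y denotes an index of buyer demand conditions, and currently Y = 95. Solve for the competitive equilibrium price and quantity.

P* = 4, Q* = 1440

With Y = 95, demand is Qd = 1512 - 18P.
At equilibrium Qd = Qs, so 1512 - 18P = 1396 + 11P; collecting terms, 116 = 29P and P* = 4.
Substitute back: Q* = 1512 - 18(4) = 1440.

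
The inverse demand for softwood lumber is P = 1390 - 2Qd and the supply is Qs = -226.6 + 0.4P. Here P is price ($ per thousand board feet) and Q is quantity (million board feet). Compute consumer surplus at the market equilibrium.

Solving each curve for Q: Qd = 695 - 0.5P.
Equating demand and supply, 695 - 0.5P = -226.6 + 0.4P gives 0.9P = 921.6, so P* = 1024.
Then Q* = 695 - 0.5(1024) = 183.
Demand choke price (Qd = 0): P = 695/0.5 = 1390. Consumer surplus = ½ × (1390 - 1024) × 183 = 33489.

Consumer surplus = 33489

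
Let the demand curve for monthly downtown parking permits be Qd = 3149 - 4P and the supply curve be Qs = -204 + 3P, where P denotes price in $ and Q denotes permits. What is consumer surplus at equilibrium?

At equilibrium Qd = Qs, so 3149 - 4P = -204 + 3P; collecting terms, 3353 = 7P and P* = 479.
Then Q* = 3149 - 4(479) = 1233.
Demand choke price (Qd = 0): P = 3149/4 = 787.25. Consumer surplus = ½ × (787.25 - 479) × 1233 = 190036.125.

Consumer surplus = 190036.125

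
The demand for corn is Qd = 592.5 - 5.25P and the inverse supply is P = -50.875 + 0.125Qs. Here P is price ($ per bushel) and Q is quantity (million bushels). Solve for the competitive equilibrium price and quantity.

In direct form, Qs = 407 + 8P.
Set Qd = Qs: 592.5 - 5.25P = 407 + 8P, so 185.5 = 13.25P and P* = 14.
Plugging P* into demand: Q* = 592.5 - 5.25(14) = 519.

P* = 14, Q* = 519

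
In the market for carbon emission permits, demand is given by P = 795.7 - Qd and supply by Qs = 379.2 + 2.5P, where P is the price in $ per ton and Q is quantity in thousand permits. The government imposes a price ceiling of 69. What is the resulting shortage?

Solving each curve for Q: Qd = 795.7 - P.
Evaluating both curves at the ceiling price 69 gives Qd = 726.7, Qs = 551.7.
Shortage = Qd - Qs = 726.7 - 551.7 = 175.

Shortage = 175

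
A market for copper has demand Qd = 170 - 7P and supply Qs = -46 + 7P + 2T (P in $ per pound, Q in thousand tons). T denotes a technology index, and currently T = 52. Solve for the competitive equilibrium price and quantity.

P* = 8, Q* = 114

With T = 52, supply is Qs = 58 + 7P.
Equating demand and supply, 170 - 7P = 58 + 7P gives 14P = 112, so P* = 8.
Plugging P* into demand: Q* = 170 - 7(8) = 114.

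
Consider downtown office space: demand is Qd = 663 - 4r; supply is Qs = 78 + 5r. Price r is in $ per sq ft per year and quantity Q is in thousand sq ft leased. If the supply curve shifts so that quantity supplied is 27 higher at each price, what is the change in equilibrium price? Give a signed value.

Δr = -3

Equating demand and supply, 663 - 4r = 78 + 5r gives 9r = 585, so r* = 65.
Plugging r* into demand: Q* = 663 - 4(65) = 403.
After the shift, supply is Qs = 105 + 5r.
The new intersection has 558 = 9r, i.e. r = 62, Q = 415.
Δr = 62 - 65 = -3.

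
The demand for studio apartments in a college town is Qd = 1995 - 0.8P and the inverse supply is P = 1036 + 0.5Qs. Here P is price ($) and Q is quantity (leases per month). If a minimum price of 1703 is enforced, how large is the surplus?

Rewriting in direct form: Qs = -2072 + 2P.
With P fixed at 1703, quantity demanded is 632.6 and quantity supplied is 1334.
Surplus = Qs - Qd = 1334 - 632.6 = 701.4.

Surplus = 701.4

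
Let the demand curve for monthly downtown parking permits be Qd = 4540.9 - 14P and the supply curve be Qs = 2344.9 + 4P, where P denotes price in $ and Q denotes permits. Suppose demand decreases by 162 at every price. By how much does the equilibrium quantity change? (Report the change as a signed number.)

The market clears where 4540.9 - 14P = 2344.9 + 4P. Rearranging, 18P = 2196, hence P* = 122.
Substitute back: Q* = 4540.9 - 14(122) = 2832.9.
After the shift, demand is Qd = 4378.9 - 14P.
New equilibrium: 2034 = 18P, so P = 113 and Q = 2796.9.
ΔQ = 2796.9 - 2832.9 = -36.

ΔQ = -36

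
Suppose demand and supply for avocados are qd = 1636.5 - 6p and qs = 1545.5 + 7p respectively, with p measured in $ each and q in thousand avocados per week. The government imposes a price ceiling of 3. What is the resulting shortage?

Shortage = 52

At p = 3: qd = 1618.5 and qs = 1566.5.
Shortage = qd - qs = 1618.5 - 1566.5 = 52.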